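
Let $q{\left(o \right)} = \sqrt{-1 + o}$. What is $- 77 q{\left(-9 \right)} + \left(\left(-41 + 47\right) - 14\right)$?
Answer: $-8 - 77 i \sqrt{10} \approx -8.0 - 243.5 i$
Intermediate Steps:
$- 77 q{\left(-9 \right)} + \left(\left(-41 + 47\right) - 14\right) = - 77 \sqrt{-1 - 9} + \left(\left(-41 + 47\right) - 14\right) = - 77 \sqrt{-10} + \left(6 - 14\right) = - 77 i \sqrt{10} - 8 = -8 - 77 i \sqrt{10}$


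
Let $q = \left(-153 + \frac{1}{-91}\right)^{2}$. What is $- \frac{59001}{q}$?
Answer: $- \frac{488587281}{193877776} \approx -2.5201$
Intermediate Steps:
$q = \frac{193877776}{8281}$ ($q = \left(-153 - \frac{1}{91}\right)^{2} = \left(- \frac{13924}{91}\right)^{2} = \frac{193877776}{8281} \approx 23412.0$)
$- \frac{59001}{q} = - \frac{59001}{\frac{193877776}{8281}} = \left(-59001\right) \frac{8281}{193877776} = - \frac{488587281}{193877776}$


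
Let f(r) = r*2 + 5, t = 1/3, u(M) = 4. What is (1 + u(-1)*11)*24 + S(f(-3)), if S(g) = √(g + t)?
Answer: 1080 + I*√6/3 ≈ 1080.0 + 0.8165*I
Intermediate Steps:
t = ⅓ ≈ 0.33333
f(r) = 5 + 2*r (f(r) = 2*r + 5 = 5 + 2*r)
S(g) = √(⅓ + g) (S(g) = √(g + ⅓) = √(⅓ + g))
(1 + u(-1)*11)*24 + S(f(-3)) = (1 + 4*11)*24 + √(3 + 9*(5 + 2*(-3)))/3 = (1 + 44)*24 + √(3 + 9*(5 - 6))/3 = 45*24 + √(3 + 9*(-1))/3 = 1080 + √(3 - 9)/3 = 1080 + √(-6)/3 = 1080 + (I*√6)/3 = 1080 + I*√6/3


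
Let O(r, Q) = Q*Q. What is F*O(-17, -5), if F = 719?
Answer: 17975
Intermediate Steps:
O(r, Q) = Q²
F*O(-17, -5) = 719*(-5)² = 719*25 = 17975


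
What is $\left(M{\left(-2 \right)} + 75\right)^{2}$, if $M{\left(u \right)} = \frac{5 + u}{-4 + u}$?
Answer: $\frac{22201}{4} \approx 5550.3$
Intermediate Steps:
$M{\left(u \right)} = \frac{5 + u}{-4 + u}$
$\left(M{\left(-2 \right)} + 75\right)^{2} = \left(\frac{5 - 2}{-4 - 2} + 75\right)^{2} = \left(\frac{1}{-6} \cdot 3 + 75\right)^{2} = \left(\left(- \frac{1}{6}\right) 3 + 75\right)^{2} = \left(- \frac{1}{2} + 75\right)^{2} = \left(\frac{149}{2}\right)^{2} = \frac{22201}{4}$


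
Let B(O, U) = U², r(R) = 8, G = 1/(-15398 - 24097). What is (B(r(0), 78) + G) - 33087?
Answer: -1066483486/39495 ≈ -27003.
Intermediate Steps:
G = -1/39495 (G = 1/(-39495) = -1/39495 ≈ -2.5320e-5)
(B(r(0), 78) + G) - 33087 = (78² - 1/39495) - 33087 = (6084 - 1/39495) - 33087 = 240287579/39495 - 33087 = -1066483486/39495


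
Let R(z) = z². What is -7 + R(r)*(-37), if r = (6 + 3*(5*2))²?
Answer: -62145799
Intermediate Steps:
r = 1296 (r = (6 + 3*10)² = (6 + 30)² = 36² = 1296)
-7 + R(r)*(-37) = -7 + 1296²*(-37) = -7 + 1679616*(-37) = -7 - 62145792 = -62145799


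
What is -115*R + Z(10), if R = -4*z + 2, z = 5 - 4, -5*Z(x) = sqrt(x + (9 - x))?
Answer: 1147/5 ≈ 229.40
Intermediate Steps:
Z(x) = -3/5 (Z(x) = -sqrt(x + (9 - x))/5 = -sqrt(9)/5 = -1/5*3 = -3/5)
z = 1
R = -2 (R = -4*1 + 2 = -4 + 2 = -2)
-115*R + Z(10) = -115*(-2) - 3/5 = 230 - 3/5 = 1147/5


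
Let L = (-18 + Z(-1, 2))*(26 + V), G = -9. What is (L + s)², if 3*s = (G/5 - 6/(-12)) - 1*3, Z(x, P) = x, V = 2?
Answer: 256096009/900 ≈ 2.8455e+5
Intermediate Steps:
s = -43/30 (s = ((-9/5 - 6/(-12)) - 1*3)/3 = ((-9*⅕ - 6*(-1/12)) - 3)/3 = ((-9/5 + ½) - 3)/3 = (-13/10 - 3)/3 = (⅓)*(-43/10) = -43/30 ≈ -1.4333)
L = -532 (L = (-18 - 1)*(26 + 2) = -19*28 = -532)
(L + s)² = (-532 - 43/30)² = (-16003/30)² = 256096009/900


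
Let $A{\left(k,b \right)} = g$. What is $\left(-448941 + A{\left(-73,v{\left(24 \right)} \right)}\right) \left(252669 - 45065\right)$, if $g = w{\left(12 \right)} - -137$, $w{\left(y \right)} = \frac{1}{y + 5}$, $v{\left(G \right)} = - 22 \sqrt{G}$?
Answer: $-93173493404$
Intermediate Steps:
$w{\left(y \right)} = \frac{1}{5 + y}$
$g = \frac{2330}{17}$ ($g = \frac{1}{5 + 12} - -137 = \frac{1}{17} + 137 = \frac{2330}{17} \approx 137.06$)
$A{\left(k,b \right)} = \frac{2330}{17}$
$\left(-448941 + A{\left(-73,v{\left(24 \right)} \right)}\right) \left(252669 - 45065\right) = \left(-448941 + \frac{2330}{17}\right) \left(252669 - 45065\right) = \left(- \frac{7629667}{17}\right) 207604 = -93173493404$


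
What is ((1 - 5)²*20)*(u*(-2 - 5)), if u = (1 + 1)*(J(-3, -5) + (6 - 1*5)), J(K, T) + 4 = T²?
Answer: -98560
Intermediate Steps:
J(K, T) = -4 + T²
u = 44 (u = (1 + 1)*((-4 + (-5)²) + (6 - 1*5)) = 2*((-4 + 25) + (6 - 5)) = 2*(21 + 1) = 2*22 = 44)
((1 - 5)²*20)*(u*(-2 - 5)) = ((1 - 5)²*20)*(44*(-2 - 5)) = ((-4)²*20)*(44*(-7)) = (16*20)*(-308) = 320*(-308) = -98560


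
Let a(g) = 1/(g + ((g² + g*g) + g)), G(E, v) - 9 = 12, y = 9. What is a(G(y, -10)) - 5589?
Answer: -5164235/924 ≈ -5589.0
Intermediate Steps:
G(E, v) = 21 (G(E, v) = 9 + 12 = 21)
a(g) = 1/(2*g + 2*g²) (a(g) = 1/(g + ((g² + g²) + g)) = 1/(g + (2*g² + g)) = 1/(g + (g + 2*g²)) = 1/(2*g + 2*g²))
a(G(y, -10)) - 5589 = (½)/(21*(1 + 21)) - 5589 = (½)*(1/21)/22 - 5589 = (½)*(1/21)*(1/22) - 5589 = 1/924 - 5589 = -5164235/924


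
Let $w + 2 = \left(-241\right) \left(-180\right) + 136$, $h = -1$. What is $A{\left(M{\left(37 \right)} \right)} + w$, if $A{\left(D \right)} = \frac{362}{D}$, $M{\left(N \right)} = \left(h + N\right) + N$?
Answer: $\frac{3176884}{73} \approx 43519.0$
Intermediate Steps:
$M{\left(N \right)} = -1 + 2 N$ ($M{\left(N \right)} = \left(-1 + N\right) + N = -1 + 2 N$)
$w = 43514$ ($w = -2 + \left(\left(-241\right) \left(-180\right) + 136\right) = -2 + \left(43380 + 136\right) = -2 + 43516 = 43514$)
$A{\left(M{\left(37 \right)} \right)} + w = \frac{362}{-1 + 2 \cdot 37} + 43514 = \frac{362}{-1 + 74} + 43514 = \frac{362}{73} + 43514 = \frac{3176884}{73}$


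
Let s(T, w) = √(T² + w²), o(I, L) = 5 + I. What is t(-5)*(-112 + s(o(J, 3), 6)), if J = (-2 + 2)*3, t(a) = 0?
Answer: 0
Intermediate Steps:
J = 0 (J = 0*3 = 0)
t(-5)*(-112 + s(o(J, 3), 6)) = 0*(-112 + √((5 + 0)² + 6²)) = 0*(-112 + √(5² + 36)) = 0*(-112 + √(25 + 36)) = 0*(-112 + √61) = 0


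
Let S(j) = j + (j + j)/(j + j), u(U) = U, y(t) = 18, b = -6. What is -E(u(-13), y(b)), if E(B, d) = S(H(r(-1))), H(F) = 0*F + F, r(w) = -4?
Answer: 3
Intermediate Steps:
H(F) = F (H(F) = 0 + F = F)
S(j) = 1 + j (S(j) = j + (2*j)/((2*j)) = j + (2*j)*(1/(2*j)) = j + 1 = 1 + j)
E(B, d) = -3 (E(B, d) = 1 - 4 = -3)
-E(u(-13), y(b)) = -1*(-3) = 3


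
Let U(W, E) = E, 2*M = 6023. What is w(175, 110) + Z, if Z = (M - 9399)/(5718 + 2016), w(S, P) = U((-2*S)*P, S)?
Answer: 2694125/15468 ≈ 174.17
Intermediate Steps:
M = 6023/2 (M = (1/2)*6023 = 6023/2 ≈ 3011.5)
w(S, P) = S
Z = -12775/15468 (Z = (6023/2 - 9399)/(5718 + 2016) = -12775/2/7734 = -12775/2*1/7734 = -12775/15468 ≈ -0.82590)
w(175, 110) + Z = 175 - 12775/15468 = 2694125/15468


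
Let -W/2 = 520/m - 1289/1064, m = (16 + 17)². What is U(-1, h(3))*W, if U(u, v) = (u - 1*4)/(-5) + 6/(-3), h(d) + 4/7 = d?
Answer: -850441/579348 ≈ -1.4679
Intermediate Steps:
h(d) = -4/7 + d
U(u, v) = -6/5 - u/5 (U(u, v) = (u - 4)*(-⅕) + 6*(-⅓) = (-4 + u)*(-⅕) - 2 = (⅘ - u/5) - 2 = -6/5 - u/5)
m = 1089 (m = 33² = 1089)
W = 850441/579348 (W = -2*(520/1089 - 1289/1064) = -2*(-850441/1158696) = 850441/579348 ≈ 1.4679)
U(-1, h(3))*W = (-6/5 - ⅕*(-1))*(850441/579348) = (-6/5 + ⅕)*(850441/579348) = -1*850441/579348 = -850441/579348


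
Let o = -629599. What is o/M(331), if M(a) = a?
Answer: -629599/331 ≈ -1902.1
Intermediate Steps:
o/M(331) = -629599/331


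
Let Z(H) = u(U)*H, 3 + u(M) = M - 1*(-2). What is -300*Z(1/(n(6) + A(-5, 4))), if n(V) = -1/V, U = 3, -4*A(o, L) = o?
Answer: -7200/13 ≈ -553.85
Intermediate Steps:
A(o, L) = -o/4
u(M) = -1 + M (u(M) = -3 + (M - 1*(-2)) = -3 + (M + 2) = -3 + (2 + M) = -1 + M)
Z(H) = 2*H (Z(H) = (-1 + 3)*H = 2*H)
-300*Z(1/(n(6) + A(-5, 4))) = -600/(-1/6 - ¼*(-5)) = -600/(-1*⅙ + 5/4) = -600/(-⅙ + 5/4) = -600/13/12 = -600*12/13 = -300*24/13 = -7200/13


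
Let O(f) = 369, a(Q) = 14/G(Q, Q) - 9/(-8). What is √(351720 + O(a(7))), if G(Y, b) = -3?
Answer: 3*√39121 ≈ 593.37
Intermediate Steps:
a(Q) = -85/24 (a(Q) = 14/(-3) - 9/(-8) = 14*(-⅓) - 9*(-⅛) = -14/3 + 9/8 = -85/24)
√(351720 + O(a(7))) = √(351720 + 369) = √352089 = 3*√39121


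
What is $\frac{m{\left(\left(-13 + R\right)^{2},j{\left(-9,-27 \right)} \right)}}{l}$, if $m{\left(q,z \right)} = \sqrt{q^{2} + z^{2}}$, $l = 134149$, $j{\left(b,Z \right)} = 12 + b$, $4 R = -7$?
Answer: $\frac{\sqrt{12119665}}{2146384} \approx 0.001622$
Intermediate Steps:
$R = - \frac{7}{4}$ ($R = \frac{1}{4} \left(-7\right) = - \frac{7}{4} \approx -1.75$)
$\frac{m{\left(\left(-13 + R\right)^{2},j{\left(-9,-27 \right)} \right)}}{l} = \frac{\sqrt{\left(\left(-13 - \frac{7}{4}\right)^{2}\right)^{2} + \left(12 - 9\right)^{2}}}{134149} = \sqrt{\left(\left(- \frac{59}{4}\right)^{2}\right)^{2} + 3^{2}} \cdot \frac{1}{134149} = \sqrt{\left(\frac{3481}{16}\right)^{2} + 9} \cdot \frac{1}{134149} = \sqrt{\frac{12117361}{256} + 9} \cdot \frac{1}{134149} = \sqrt{\frac{12119665}{256}} \cdot \frac{1}{134149} = \frac{\sqrt{12119665}}{16} \cdot \frac{1}{134149} = \frac{\sqrt{12119665}}{2146384}$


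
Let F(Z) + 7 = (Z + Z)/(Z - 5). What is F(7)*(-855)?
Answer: 0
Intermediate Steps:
F(Z) = -7 + 2*Z/(-5 + Z) (F(Z) = -7 + (Z + Z)/(Z - 5) = -7 + (2*Z)/(-5 + Z) = -7 + 2*Z/(-5 + Z))
F(7)*(-855) = (5*(7 - 1*7)/(-5 + 7))*(-855) = (5*(7 - 7)/2)*(-855) = (5*(½)*0)*(-855) = 0*(-855) = 0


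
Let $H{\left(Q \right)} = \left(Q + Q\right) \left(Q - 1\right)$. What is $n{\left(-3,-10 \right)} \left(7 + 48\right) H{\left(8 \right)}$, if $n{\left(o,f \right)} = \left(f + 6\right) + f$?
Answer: $-86240$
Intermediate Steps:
$H{\left(Q \right)} = 2 Q \left(-1 + Q\right)$
$n{\left(o,f \right)} = 6 + 2 f$ ($n{\left(o,f \right)} = \left(6 + f\right) + f = 6 + 2 f$)
$n{\left(-3,-10 \right)} \left(7 + 48\right) H{\left(8 \right)} = \left(6 + 2 \left(-10\right)\right) \left(7 + 48\right) 2 \cdot 8 \left(-1 + 8\right) = \left(6 - 20\right) 55 \cdot 2 \cdot 8 \cdot 7 = \left(-14\right) 55 \cdot 112 = \left(-770\right) 112 = -86240$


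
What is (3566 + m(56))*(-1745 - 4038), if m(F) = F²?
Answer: -38757666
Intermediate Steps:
(3566 + m(56))*(-1745 - 4038) = (3566 + 56²)*(-1745 - 4038) = (3566 + 3136)*(-5783) = 6702*(-5783) = -38757666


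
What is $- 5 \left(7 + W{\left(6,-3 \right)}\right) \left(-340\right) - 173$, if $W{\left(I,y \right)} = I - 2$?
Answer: $18527$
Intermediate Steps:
$W{\left(I,y \right)} = -2 + I$ ($W{\left(I,y \right)} = I - 2 = -2 + I$)
$- 5 \left(7 + W{\left(6,-3 \right)}\right) \left(-340\right) - 173 = - 5 \left(7 + \left(-2 + 6\right)\right) \left(-340\right) - 173 = - 5 \left(7 + 4\right) \left(-340\right) - 173 = \left(-5\right) 11 \left(-340\right) - 173 = \left(-55\right) \left(-340\right) - 173 = 18700 - 173 = 18527$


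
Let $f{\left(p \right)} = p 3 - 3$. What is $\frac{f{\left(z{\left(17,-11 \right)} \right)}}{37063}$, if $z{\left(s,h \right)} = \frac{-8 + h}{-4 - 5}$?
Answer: $\frac{10}{111189} \approx 8.9937 \cdot 10^{-5}$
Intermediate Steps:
$z{\left(s,h \right)} = \frac{8}{9} - \frac{h}{9}$ ($z{\left(s,h \right)} = \frac{-8 + h}{-9} = \left(-8 + h\right) \left(- \frac{1}{9}\right) = \frac{8}{9} - \frac{h}{9}$)
$f{\left(p \right)} = -3 + 3 p$ ($f{\left(p \right)} = 3 p - 3 = -3 + 3 p$)
$\frac{f{\left(z{\left(17,-11 \right)} \right)}}{37063} = \frac{-3 + 3 \left(\frac{8}{9} - - \frac{11}{9}\right)}{37063} = \left(-3 + 3 \left(\frac{8}{9} + \frac{11}{9}\right)\right) \frac{1}{37063} = \left(-3 + 3 \cdot \frac{19}{9}\right) \frac{1}{37063} = \left(-3 + \frac{19}{3}\right) \frac{1}{37063} = \frac{10}{3} \cdot \frac{1}{37063} = \frac{10}{111189}$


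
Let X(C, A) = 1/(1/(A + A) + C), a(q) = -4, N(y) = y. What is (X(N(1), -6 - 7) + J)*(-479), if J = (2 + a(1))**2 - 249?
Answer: 2921421/25 ≈ 1.1686e+5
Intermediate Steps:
J = -245 (J = (2 - 4)**2 - 249 = (-2)**2 - 249 = 4 - 249 = -245)
X(C, A) = 1/(C + 1/(2*A)) (X(C, A) = 1/(1/(2*A) + C) = 1/(C + 1/(2*A)))
(X(N(1), -6 - 7) + J)*(-479) = (2*(-6 - 7)/(1 + 2*(-6 - 7)*1) - 245)*(-479) = (2*(-13)/(1 + 2*(-13)*1) - 245)*(-479) = (2*(-13)/(1 - 26) - 245)*(-479) = (2*(-13)/(-25) - 245)*(-479) = (2*(-13)*(-1/25) - 245)*(-479) = (26/25 - 245)*(-479) = -6099/25*(-479) = 2921421/25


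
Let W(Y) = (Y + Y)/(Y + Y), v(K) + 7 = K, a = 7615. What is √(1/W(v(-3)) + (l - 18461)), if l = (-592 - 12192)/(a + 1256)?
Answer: 2*I*√363204119931/8871 ≈ 135.87*I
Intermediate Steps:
v(K) = -7 + K
l = -12784/8871 (l = (-592 - 12192)/(7615 + 1256) = -12784/8871 ≈ -1.4411)
W(Y) = 1 (W(Y) = (2*Y)/((2*Y)) = (2*Y)*(1/(2*Y)) = 1)
√(1/W(v(-3)) + (l - 18461)) = √(1/1 + (-12784/8871 - 18461)) = √(1 - 163780315/8871) = √(-163771444/8871) = 2*I*√363204119931/8871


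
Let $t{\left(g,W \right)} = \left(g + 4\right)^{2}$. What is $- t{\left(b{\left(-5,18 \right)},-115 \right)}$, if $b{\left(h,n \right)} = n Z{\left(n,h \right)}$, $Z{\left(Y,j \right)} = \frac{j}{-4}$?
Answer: $- \frac{2809}{4} \approx -702.25$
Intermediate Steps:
$Z{\left(Y,j \right)} = - \frac{j}{4}$ ($Z{\left(Y,j \right)} = j \left(- \frac{1}{4}\right) = - \frac{j}{4}$)
$b{\left(h,n \right)} = - \frac{h n}{4}$ ($b{\left(h,n \right)} = n \left(- \frac{h}{4}\right) = - \frac{h n}{4}$)
$t{\left(g,W \right)} = \left(4 + g\right)^{2}$
$- t{\left(b{\left(-5,18 \right)},-115 \right)} = - \left(4 - \left(- \frac{5}{4}\right) 18\right)^{2} = - \left(4 + \frac{45}{2}\right)^{2} = - \left(\frac{53}{2}\right)^{2} = \left(-1\right) \frac{2809}{4} = - \frac{2809}{4}$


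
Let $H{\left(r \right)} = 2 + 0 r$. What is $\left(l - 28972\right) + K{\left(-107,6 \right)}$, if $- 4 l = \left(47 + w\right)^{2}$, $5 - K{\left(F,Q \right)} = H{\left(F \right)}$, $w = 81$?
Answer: $-33065$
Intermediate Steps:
$H{\left(r \right)} = 2$ ($H{\left(r \right)} = 2 + 0 = 2$)
$K{\left(F,Q \right)} = 3$ ($K{\left(F,Q \right)} = 5 - 2 = 3$)
$l = -4096$ ($l = - \frac{\left(47 + 81\right)^{2}}{4} = - \frac{128^{2}}{4} = \left(- \frac{1}{4}\right) 16384 = -4096$)
$\left(l - 28972\right) + K{\left(-107,6 \right)} = \left(-4096 - 28972\right) + 3 = -33068 + 3 = -33065$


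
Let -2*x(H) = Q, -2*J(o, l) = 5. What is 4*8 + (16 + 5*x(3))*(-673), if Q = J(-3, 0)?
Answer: -59769/4 ≈ -14942.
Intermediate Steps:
J(o, l) = -5/2 (J(o, l) = -½*5 = -5/2)
Q = -5/2 ≈ -2.5000
x(H) = 5/4 (x(H) = -½*(-5/2) = 5/4)
4*8 + (16 + 5*x(3))*(-673) = 4*8 + (16 + 5*(5/4))*(-673) = 32 + (16 + 25/4)*(-673) = 32 + (89/4)*(-673) = 32 - 59897/4 = -59769/4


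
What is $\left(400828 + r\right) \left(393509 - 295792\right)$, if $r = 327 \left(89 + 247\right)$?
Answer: $49904071900$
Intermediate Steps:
$r = 109872$ ($r = 327 \cdot 336 = 109872$)
$\left(400828 + r\right) \left(393509 - 295792\right) = \left(400828 + 109872\right) \left(393509 - 295792\right) = 510700 \cdot 97717 = 49904071900$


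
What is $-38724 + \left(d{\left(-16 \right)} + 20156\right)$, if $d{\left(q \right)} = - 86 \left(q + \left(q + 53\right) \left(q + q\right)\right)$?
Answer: $84632$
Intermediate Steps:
$d{\left(q \right)} = - 86 q - 172 q \left(53 + q\right)$ ($d{\left(q \right)} = - 86 \left(q + \left(53 + q\right) 2 q\right) = - 86 \left(q + 2 q \left(53 + q\right)\right) = - 86 q - 172 q \left(53 + q\right)$)
$-38724 + \left(d{\left(-16 \right)} + 20156\right) = -38724 - \left(-20156 - 1376 \left(107 + 2 \left(-16\right)\right)\right) = -38724 - \left(-20156 - 1376 \left(107 - 32\right)\right) = -38724 - \left(-20156 - 103200\right) = -38724 + \left(103200 + 20156\right) = -38724 + 123356 = 84632$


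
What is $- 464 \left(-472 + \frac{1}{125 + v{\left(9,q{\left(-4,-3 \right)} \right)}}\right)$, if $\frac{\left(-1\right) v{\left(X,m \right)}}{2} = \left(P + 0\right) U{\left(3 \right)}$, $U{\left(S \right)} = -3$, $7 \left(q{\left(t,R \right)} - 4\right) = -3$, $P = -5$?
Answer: $\frac{20805296}{95} \approx 2.19 \cdot 10^{5}$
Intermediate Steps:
$q{\left(t,R \right)} = \frac{25}{7}$ ($q{\left(t,R \right)} = 4 + \frac{1}{7} \left(-3\right) = 4 - \frac{3}{7} = \frac{25}{7}$)
$v{\left(X,m \right)} = -30$ ($v{\left(X,m \right)} = - 2 \left(-5 + 0\right) \left(-3\right) = - 2 \left(\left(-5\right) \left(-3\right)\right) = \left(-2\right) 15 = -30$)
$- 464 \left(-472 + \frac{1}{125 + v{\left(9,q{\left(-4,-3 \right)} \right)}}\right) = - 464 \left(-472 + \frac{1}{125 - 30}\right) = - 464 \left(-472 + \frac{1}{95}\right) = \left(-464\right) \left(- \frac{44839}{95}\right) = \frac{20805296}{95}$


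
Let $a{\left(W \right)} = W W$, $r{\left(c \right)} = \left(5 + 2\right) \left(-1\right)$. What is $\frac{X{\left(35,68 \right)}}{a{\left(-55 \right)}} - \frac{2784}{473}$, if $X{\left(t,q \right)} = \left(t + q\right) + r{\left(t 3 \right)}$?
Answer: $- \frac{761472}{130075} \approx -5.8541$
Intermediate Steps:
$r{\left(c \right)} = -7$ ($r{\left(c \right)} = 7 \left(-1\right) = -7$)
$X{\left(t,q \right)} = -7 + q + t$ ($X{\left(t,q \right)} = \left(t + q\right) - 7 = \left(q + t\right) - 7 = -7 + q + t$)
$a{\left(W \right)} = W^{2}$
$\frac{X{\left(35,68 \right)}}{a{\left(-55 \right)}} - \frac{2784}{473} = \frac{-7 + 68 + 35}{\left(-55\right)^{2}} - \frac{2784}{473} = \frac{96}{3025} - \frac{2784}{473} = - \frac{761472}{130075}$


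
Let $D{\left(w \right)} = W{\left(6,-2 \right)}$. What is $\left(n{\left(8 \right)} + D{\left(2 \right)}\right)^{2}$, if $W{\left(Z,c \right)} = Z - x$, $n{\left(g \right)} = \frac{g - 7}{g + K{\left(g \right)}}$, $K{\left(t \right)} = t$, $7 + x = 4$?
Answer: $\frac{21025}{256} \approx 82.129$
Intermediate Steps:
$x = -3$ ($x = -7 + 4 = -3$)
$n{\left(g \right)} = \frac{-7 + g}{2 g}$ ($n{\left(g \right)} = \frac{g - 7}{g + g} = \frac{-7 + g}{2 g}$)
$W{\left(Z,c \right)} = 3 + Z$ ($W{\left(Z,c \right)} = Z - -3 = Z + 3 = 3 + Z$)
$D{\left(w \right)} = 9$ ($D{\left(w \right)} = 3 + 6 = 9$)
$\left(n{\left(8 \right)} + D{\left(2 \right)}\right)^{2} = \left(\frac{-7 + 8}{2 \cdot 8} + 9\right)^{2} = \left(\frac{1}{2} \cdot \frac{1}{8} \cdot 1 + 9\right)^{2} = \left(\frac{1}{16} + 9\right)^{2} = \left(\frac{145}{16}\right)^{2} = \frac{21025}{256}$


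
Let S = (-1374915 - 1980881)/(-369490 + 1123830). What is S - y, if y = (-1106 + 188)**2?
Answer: -158925944489/188585 ≈ -8.4273e+5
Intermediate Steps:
S = -838949/188585 (S = -3355796/754340 = -3355796*1/754340 = -838949/188585 ≈ -4.4487)
y = 842724 (y = (-918)**2 = 842724)
S - y = -838949/188585 - 1*842724 = -838949/188585 - 842724 = -158925944489/188585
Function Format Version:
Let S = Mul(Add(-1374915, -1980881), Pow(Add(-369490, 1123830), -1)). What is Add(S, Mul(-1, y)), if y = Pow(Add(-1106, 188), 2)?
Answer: Rational(-158925944489, 188585) ≈ -8.4273e+5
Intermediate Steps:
S = Rational(-838949, 188585) (S = Mul(-3355796, Pow(754340, -1)) = Mul(-3355796, Rational(1, 754340)) = Rational(-838949, 188585) ≈ -4.4487)
y = 842724 (y = Pow(-918, 2) = 842724)
Add(S, Mul(-1, y)) = Add(Rational(-838949, 188585), Mul(-1, 842724)) = Add(Rational(-838949, 188585), -842724) = Rational(-158925944489, 188585)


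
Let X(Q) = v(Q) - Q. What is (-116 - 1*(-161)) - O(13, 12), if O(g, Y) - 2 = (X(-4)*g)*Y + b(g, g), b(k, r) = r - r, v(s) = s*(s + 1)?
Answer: -2453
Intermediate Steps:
v(s) = s*(1 + s)
b(k, r) = 0
X(Q) = -Q + Q*(1 + Q) (X(Q) = Q*(1 + Q) - Q = -Q + Q*(1 + Q))
O(g, Y) = 2 + 16*Y*g (O(g, Y) = 2 + (((-4)²*g)*Y + 0) = 2 + ((16*g)*Y + 0) = 2 + (16*Y*g + 0) = 2 + 16*Y*g)
(-116 - 1*(-161)) - O(13, 12) = (-116 - 1*(-161)) - (2 + 16*12*13) = (-116 + 161) - (2 + 2496) = 45 - 1*2498 = 45 - 2498 = -2453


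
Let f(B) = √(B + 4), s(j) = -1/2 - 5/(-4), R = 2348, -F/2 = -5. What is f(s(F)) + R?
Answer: 2348 + √19/2 ≈ 2350.2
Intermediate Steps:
F = 10 (F = -2*(-5) = 10)
s(j) = ¾ (s(j) = -1*½ - 5*(-¼) = -½ + 5/4 = ¾)
f(B) = √(4 + B)
f(s(F)) + R = √(4 + ¾) + 2348 = √(19/4) + 2348 = √19/2 + 2348 = 2348 + √19/2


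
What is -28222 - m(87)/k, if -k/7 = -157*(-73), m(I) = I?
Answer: -2264166307/80227 ≈ -28222.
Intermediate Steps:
k = -80227 (k = -(-1099)*(-73) = -7*11461 = -80227)
-28222 - m(87)/k = -28222 - 87/(-80227) = -28222 - 87*(-1)/80227 = -28222 - 1*(-87/80227) = -28222 + 87/80227 = -2264166307/80227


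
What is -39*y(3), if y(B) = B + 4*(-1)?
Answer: 39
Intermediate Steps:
y(B) = -4 + B (y(B) = B - 4 = -4 + B)
-39*y(3) = -39*(-4 + 3) = -39*(-1) = 39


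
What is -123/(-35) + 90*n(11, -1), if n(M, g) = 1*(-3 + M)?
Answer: 25323/35 ≈ 723.51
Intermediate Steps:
n(M, g) = -3 + M
-123/(-35) + 90*n(11, -1) = -123/(-35) + 90*(-3 + 11) = -123*(-1/35) + 90*8 = 123/35 + 720 = 25323/35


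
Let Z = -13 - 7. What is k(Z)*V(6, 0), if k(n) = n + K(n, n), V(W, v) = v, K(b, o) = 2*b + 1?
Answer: 0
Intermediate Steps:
Z = -20
K(b, o) = 1 + 2*b
k(n) = 1 + 3*n (k(n) = n + (1 + 2*n) = 1 + 3*n)
k(Z)*V(6, 0) = (1 + 3*(-20))*0 = (1 - 60)*0 = -59*0 = 0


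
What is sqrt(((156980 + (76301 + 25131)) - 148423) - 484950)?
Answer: I*sqrt(374961) ≈ 612.34*I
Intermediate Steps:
sqrt(((156980 + (76301 + 25131)) - 148423) - 484950) = sqrt(((156980 + 101432) - 148423) - 484950) = sqrt((258412 - 148423) - 484950) = sqrt(109989 - 484950) = sqrt(-374961) = I*sqrt(374961)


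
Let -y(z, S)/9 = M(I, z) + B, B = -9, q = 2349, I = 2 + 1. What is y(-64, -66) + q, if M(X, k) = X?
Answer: 2403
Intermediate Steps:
I = 3
y(z, S) = 54 (y(z, S) = -9*(3 - 9) = -9*(-6) = 54)
y(-64, -66) + q = 54 + 2349 = 2403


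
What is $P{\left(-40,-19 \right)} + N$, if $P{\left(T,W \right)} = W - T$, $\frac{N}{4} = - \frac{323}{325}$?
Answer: $\frac{5533}{325} \approx 17.025$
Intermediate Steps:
$N = - \frac{1292}{325}$ ($N = 4 \left(- \frac{323}{325}\right) = - \frac{1292}{325} \approx -3.9754$)
$P{\left(-40,-19 \right)} + N = \left(-19 - -40\right) - \frac{1292}{325} = \left(-19 + 40\right) - \frac{1292}{325} = 21 - \frac{1292}{325} = \frac{5533}{325}$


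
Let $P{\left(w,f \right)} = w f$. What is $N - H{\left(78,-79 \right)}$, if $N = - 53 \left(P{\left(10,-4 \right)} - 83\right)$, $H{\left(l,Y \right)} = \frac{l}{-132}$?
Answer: $\frac{143431}{22} \approx 6519.6$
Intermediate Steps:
$P{\left(w,f \right)} = f w$
$H{\left(l,Y \right)} = - \frac{l}{132}$ ($H{\left(l,Y \right)} = l \left(- \frac{1}{132}\right) = - \frac{l}{132}$)
$N = 6519$ ($N = - 53 \left(\left(-4\right) 10 - 83\right) = - 53 \left(-40 - 83\right) = \left(-53\right) \left(-123\right) = 6519$)
$N - H{\left(78,-79 \right)} = 6519 - \left(- \frac{1}{132}\right) 78 = 6519 - - \frac{13}{22} = 6519 + \frac{13}{22} = \frac{143431}{22}$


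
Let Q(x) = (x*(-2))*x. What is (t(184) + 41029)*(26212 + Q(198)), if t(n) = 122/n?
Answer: -49256438721/23 ≈ -2.1416e+9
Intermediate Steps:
Q(x) = -2*x² (Q(x) = (-2*x)*x = -2*x²)
(t(184) + 41029)*(26212 + Q(198)) = (122/184 + 41029)*(26212 - 2*198²) = (122*(1/184) + 41029)*(26212 - 2*39204) = (61/92 + 41029)*(26212 - 78408) = (3774729/92)*(-52196) = -49256438721/23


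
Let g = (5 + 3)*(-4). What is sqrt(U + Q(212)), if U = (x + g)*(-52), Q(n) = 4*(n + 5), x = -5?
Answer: 2*sqrt(698) ≈ 52.839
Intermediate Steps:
Q(n) = 20 + 4*n (Q(n) = 4*(5 + n) = 20 + 4*n)
g = -32 (g = 8*(-4) = -32)
U = 1924 (U = (-5 - 32)*(-52) = -37*(-52) = 1924)
sqrt(U + Q(212)) = sqrt(1924 + (20 + 4*212)) = sqrt(1924 + (20 + 848)) = sqrt(1924 + 868) = sqrt(2792) = 2*sqrt(698)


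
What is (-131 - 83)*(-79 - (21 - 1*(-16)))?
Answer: 24824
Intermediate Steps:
(-131 - 83)*(-79 - (21 - 1*(-16))) = -214*(-79 - (21 + 16)) = -214*(-79 - 1*37) = -214*(-79 - 37) = -214*(-116) = 24824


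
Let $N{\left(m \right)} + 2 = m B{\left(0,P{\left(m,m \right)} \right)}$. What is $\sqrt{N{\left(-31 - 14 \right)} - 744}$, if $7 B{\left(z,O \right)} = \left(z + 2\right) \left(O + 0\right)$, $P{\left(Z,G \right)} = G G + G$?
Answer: $\frac{i \sqrt{1283954}}{7} \approx 161.87 i$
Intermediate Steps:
$P{\left(Z,G \right)} = G + G^{2}$ ($P{\left(Z,G \right)} = G^{2} + G = G + G^{2}$)
$B{\left(z,O \right)} = \frac{O \left(2 + z\right)}{7}$ ($B{\left(z,O \right)} = \frac{\left(z + 2\right) \left(O + 0\right)}{7} = \frac{\left(2 + z\right) O}{7} = \frac{O \left(2 + z\right)}{7}$)
$N{\left(m \right)} = -2 + \frac{2 m^{2} \left(1 + m\right)}{7}$ ($N{\left(m \right)} = -2 + m \frac{m \left(1 + m\right) \left(2 + 0\right)}{7} = -2 + m \frac{1}{7} m \left(1 + m\right) 2 = -2 + m \frac{2 m \left(1 + m\right)}{7} = -2 + \frac{2 m^{2} \left(1 + m\right)}{7}$)
$\sqrt{N{\left(-31 - 14 \right)} - 744} = \sqrt{\left(-2 + \frac{2 \left(-31 - 14\right)^{2} \left(1 - 45\right)}{7}\right) - 744} = \sqrt{\left(-2 + \frac{2 \left(-45\right)^{2} \left(1 - 45\right)}{7}\right) - 744} = \sqrt{\left(-2 + \frac{2}{7} \cdot 2025 \left(-44\right)\right) - 744} = \sqrt{\left(-2 - \frac{178200}{7}\right) - 744} = \sqrt{- \frac{178214}{7} - 744} = \sqrt{- \frac{183422}{7}} = \frac{i \sqrt{1283954}}{7}$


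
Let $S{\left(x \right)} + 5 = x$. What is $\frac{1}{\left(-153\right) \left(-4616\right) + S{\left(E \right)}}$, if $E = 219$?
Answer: $\frac{1}{706462} \approx 1.4155 \cdot 10^{-6}$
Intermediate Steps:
$S{\left(x \right)} = -5 + x$
$\frac{1}{\left(-153\right) \left(-4616\right) + S{\left(E \right)}} = \frac{1}{\left(-153\right) \left(-4616\right) + \left(-5 + 219\right)} = \frac{1}{706248 + 214} = \frac{1}{706462}$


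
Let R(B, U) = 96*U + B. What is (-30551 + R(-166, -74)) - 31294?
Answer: -69115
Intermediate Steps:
R(B, U) = B + 96*U
(-30551 + R(-166, -74)) - 31294 = (-30551 + (-166 + 96*(-74))) - 31294 = (-30551 + (-166 - 7104)) - 31294 = (-30551 - 7270) - 31294 = -37821 - 31294 = -69115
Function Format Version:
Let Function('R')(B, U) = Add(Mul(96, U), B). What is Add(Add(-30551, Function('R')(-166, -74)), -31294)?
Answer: -69115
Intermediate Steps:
Function('R')(B, U) = Add(B, Mul(96, U))
Add(Add(-30551, Function('R')(-166, -74)), -31294) = Add(Add(-30551, Add(-166, Mul(96, -74))), -31294) = Add(Add(-30551, Add(-166, -7104)), -31294) = Add(Add(-30551, -7270), -31294) = Add(-37821, -31294) = -69115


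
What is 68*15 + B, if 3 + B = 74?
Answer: 1091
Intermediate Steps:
B = 71 (B = -3 + 74 = 71)
68*15 + B = 68*15 + 71 = 1020 + 71 = 1091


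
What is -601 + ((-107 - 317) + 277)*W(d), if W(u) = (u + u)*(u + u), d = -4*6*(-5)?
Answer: -8467801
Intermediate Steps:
d = 120 (d = -24*(-5) = 120)
W(u) = 4*u**2 (W(u) = (2*u)*(2*u) = 4*u**2)
-601 + ((-107 - 317) + 277)*W(d) = -601 + ((-107 - 317) + 277)*(4*120**2) = -601 + (-424 + 277)*(4*14400) = -601 - 147*57600 = -601 - 8467200 = -8467801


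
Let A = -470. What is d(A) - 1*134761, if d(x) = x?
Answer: -135231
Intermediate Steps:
d(A) - 1*134761 = -470 - 1*134761 = -470 - 134761 = -135231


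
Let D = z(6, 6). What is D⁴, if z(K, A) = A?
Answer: 1296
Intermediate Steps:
D = 6
D⁴ = 6⁴ = 1296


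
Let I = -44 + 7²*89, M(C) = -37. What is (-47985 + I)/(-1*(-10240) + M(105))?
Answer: -14556/3401 ≈ -4.2799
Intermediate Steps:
I = 4317 (I = -44 + 49*89 = -44 + 4361 = 4317)
(-47985 + I)/(-1*(-10240) + M(105)) = (-47985 + 4317)/(-1*(-10240) - 37) = -43668/(10240 - 37) = -43668/10203 = -43668*1/10203 = -14556/3401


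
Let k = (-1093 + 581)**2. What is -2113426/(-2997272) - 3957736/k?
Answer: -176693583607/12276826112 ≈ -14.392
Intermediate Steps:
k = 262144 (k = (-512)**2 = 262144)
-2113426/(-2997272) - 3957736/k = -2113426/(-2997272) - 3957736/262144 = -2113426*(-1/2997272) - 3957736*1/262144 = 1056713/1498636 - 494717/32768 = -176693583607/12276826112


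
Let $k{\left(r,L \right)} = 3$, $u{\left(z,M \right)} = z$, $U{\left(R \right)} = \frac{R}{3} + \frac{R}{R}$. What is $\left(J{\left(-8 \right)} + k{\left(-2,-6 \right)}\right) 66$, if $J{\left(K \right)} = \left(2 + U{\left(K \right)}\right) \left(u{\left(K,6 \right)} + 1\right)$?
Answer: $44$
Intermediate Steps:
$U{\left(R \right)} = 1 + \frac{R}{3}$ ($U{\left(R \right)} = R \frac{1}{3} + 1 = \frac{R}{3} + 1 = 1 + \frac{R}{3}$)
$J{\left(K \right)} = \left(1 + K\right) \left(3 + \frac{K}{3}\right)$ ($J{\left(K \right)} = \left(2 + \left(1 + \frac{K}{3}\right)\right) \left(K + 1\right) = \left(3 + \frac{K}{3}\right) \left(1 + K\right) = \left(1 + K\right) \left(3 + \frac{K}{3}\right)$)
$\left(J{\left(-8 \right)} + k{\left(-2,-6 \right)}\right) 66 = \left(\left(3 + \frac{\left(-8\right)^{2}}{3} + \frac{10}{3} \left(-8\right)\right) + 3\right) 66 = \left(\left(3 + \frac{1}{3} \cdot 64 - \frac{80}{3}\right) + 3\right) 66 = \left(\left(3 + \frac{64}{3} - \frac{80}{3}\right) + 3\right) 66 = \left(- \frac{7}{3} + 3\right) 66 = \frac{2}{3} \cdot 66 = 44$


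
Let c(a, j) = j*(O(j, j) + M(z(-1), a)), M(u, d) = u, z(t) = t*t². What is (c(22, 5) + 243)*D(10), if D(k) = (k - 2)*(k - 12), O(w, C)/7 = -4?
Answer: -1568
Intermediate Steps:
z(t) = t³
O(w, C) = -28 (O(w, C) = 7*(-4) = -28)
D(k) = (-12 + k)*(-2 + k) (D(k) = (-2 + k)*(-12 + k) = (-12 + k)*(-2 + k))
c(a, j) = -29*j (c(a, j) = j*(-28 + (-1)³) = j*(-28 - 1) = j*(-29) = -29*j)
(c(22, 5) + 243)*D(10) = (-29*5 + 243)*(24 + 10² - 14*10) = (-145 + 243)*(24 + 100 - 140) = 98*(-16) = -1568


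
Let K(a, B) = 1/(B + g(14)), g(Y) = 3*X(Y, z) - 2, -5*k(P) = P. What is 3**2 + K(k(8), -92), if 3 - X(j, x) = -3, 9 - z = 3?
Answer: 683/76 ≈ 8.9868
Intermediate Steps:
z = 6 (z = 9 - 1*3 = 9 - 3 = 6)
k(P) = -P/5
X(j, x) = 6 (X(j, x) = 3 - 1*(-3) = 3 + 3 = 6)
g(Y) = 16 (g(Y) = 3*6 - 2 = 18 - 2 = 16)
K(a, B) = 1/(16 + B) (K(a, B) = 1/(B + 16) = 1/(16 + B))
3**2 + K(k(8), -92) = 3**2 + 1/(16 - 92) = 9 + 1/(-76) = 9 - 1/76 = 683/76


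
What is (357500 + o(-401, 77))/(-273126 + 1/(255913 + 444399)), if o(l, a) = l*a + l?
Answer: -228457181264/191273415311 ≈ -1.1944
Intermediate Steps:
o(l, a) = l + a*l (o(l, a) = a*l + l = l + a*l)
(357500 + o(-401, 77))/(-273126 + 1/(255913 + 444399)) = (357500 - 401*(1 + 77))/(-273126 + 1/(255913 + 444399)) = (357500 - 401*78)/(-273126 + 1/700312) = (357500 - 31278)/(-273126 + 1/700312) = 326222/(-191273415311/700312) = 326222*(-700312/191273415311) = -228457181264/191273415311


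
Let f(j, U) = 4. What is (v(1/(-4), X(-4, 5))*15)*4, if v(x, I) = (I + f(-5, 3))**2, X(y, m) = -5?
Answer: 60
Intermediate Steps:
v(x, I) = (4 + I)**2 (v(x, I) = (I + 4)**2 = (4 + I)**2)
(v(1/(-4), X(-4, 5))*15)*4 = ((4 - 5)**2*15)*4 = ((-1)**2*15)*4 = (1*15)*4 = 15*4 = 60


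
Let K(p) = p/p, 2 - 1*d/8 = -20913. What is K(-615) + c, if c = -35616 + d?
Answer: 131705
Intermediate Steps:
d = 167320 (d = 16 - 8*(-20913) = 16 + 167304 = 167320)
c = 131704 (c = -35616 + 167320 = 131704)
K(p) = 1
K(-615) + c = 1 + 131704 = 131705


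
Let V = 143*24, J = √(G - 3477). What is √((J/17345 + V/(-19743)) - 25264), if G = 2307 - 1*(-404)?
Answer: √(-329183069740731976200 + 751204335545*I*√766)/114147445 ≈ 5.0195e-6 + 158.95*I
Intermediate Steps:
G = 2711 (G = 2307 + 404 = 2711)
J = I*√766 (J = √(2711 - 3477) = √(-766) = I*√766 ≈ 27.677*I)
V = 3432
√((J/17345 + V/(-19743)) - 25264) = √(((I*√766)/17345 + 3432/(-19743)) - 25264) = √(((I*√766)*(1/17345) + 3432*(-1/19743)) - 25264) = √((I*√766/17345 - 1144/6581) - 25264) = √((-1144/6581 + I*√766/17345) - 25264) = √(-166263528/6581 + I*√766/17345)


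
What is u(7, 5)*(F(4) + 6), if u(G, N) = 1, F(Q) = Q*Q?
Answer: 22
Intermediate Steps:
F(Q) = Q²
u(7, 5)*(F(4) + 6) = 1*(4² + 6) = 1*(16 + 6) = 1*22 = 22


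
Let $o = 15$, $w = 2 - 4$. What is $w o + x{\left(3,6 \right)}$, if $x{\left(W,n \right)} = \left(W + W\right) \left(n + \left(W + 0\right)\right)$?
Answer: $24$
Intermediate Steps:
$w = -2$ ($w = 2 - 4 = -2$)
$x{\left(W,n \right)} = 2 W \left(W + n\right)$ ($x{\left(W,n \right)} = 2 W \left(n + W\right) = 2 W \left(W + n\right)$)
$w o + x{\left(3,6 \right)} = \left(-2\right) 15 + 2 \cdot 3 \left(3 + 6\right) = -30 + 2 \cdot 3 \cdot 9 = -30 + 54 = 24$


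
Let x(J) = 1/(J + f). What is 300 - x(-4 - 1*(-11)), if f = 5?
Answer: 3599/12 ≈ 299.92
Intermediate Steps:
x(J) = 1/(5 + J) (x(J) = 1/(J + 5) = 1/(5 + J))
300 - x(-4 - 1*(-11)) = 300 - 1/(5 + (-4 - 1*(-11))) = 300 - 1/(5 + (-4 + 11)) = 300 - 1/(5 + 7) = 300 - 1/12 = 3599/12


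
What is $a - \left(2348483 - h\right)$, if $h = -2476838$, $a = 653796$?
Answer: $-4171525$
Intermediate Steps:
$a - \left(2348483 - h\right) = 653796 - \left(2348483 - -2476838\right) = 653796 - \left(2348483 + 2476838\right) = 653796 - 4825321 = -4171525$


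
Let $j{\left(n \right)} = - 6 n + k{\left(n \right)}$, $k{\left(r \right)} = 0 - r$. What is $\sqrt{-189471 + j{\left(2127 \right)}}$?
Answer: $2 i \sqrt{51090} \approx 452.06 i$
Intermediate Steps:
$k{\left(r \right)} = - r$
$j{\left(n \right)} = - 7 n$ ($j{\left(n \right)} = - 6 n - n = - 7 n$)
$\sqrt{-189471 + j{\left(2127 \right)}} = \sqrt{-189471 - 14889} = \sqrt{-204360} = 2 i \sqrt{51090}$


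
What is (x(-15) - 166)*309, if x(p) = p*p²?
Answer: -1094169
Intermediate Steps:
x(p) = p³
(x(-15) - 166)*309 = ((-15)³ - 166)*309 = (-3375 - 166)*309 = -3541*309 = -1094169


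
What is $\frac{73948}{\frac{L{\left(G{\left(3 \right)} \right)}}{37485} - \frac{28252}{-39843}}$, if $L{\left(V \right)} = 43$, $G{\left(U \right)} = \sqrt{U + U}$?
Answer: $\frac{1363486870340}{13095549} \approx 1.0412 \cdot 10^{5}$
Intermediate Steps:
$G{\left(U \right)} = \sqrt{2} \sqrt{U}$ ($G{\left(U \right)} = \sqrt{2 U} = \sqrt{2} \sqrt{U}$)
$\frac{73948}{\frac{L{\left(G{\left(3 \right)} \right)}}{37485} - \frac{28252}{-39843}} = \frac{73948}{\frac{43}{37485} - \frac{28252}{-39843}} = \frac{73948}{43 \cdot \frac{1}{37485} - - \frac{28252}{39843}} = \frac{73948}{\frac{43}{37485} + \frac{28252}{39843}} = \frac{73948}{\frac{13095549}{18438455}} = 73948 \cdot \frac{18438455}{13095549} = \frac{1363486870340}{13095549}$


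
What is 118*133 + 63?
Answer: 15757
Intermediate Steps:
118*133 + 63 = 15694 + 63 = 15757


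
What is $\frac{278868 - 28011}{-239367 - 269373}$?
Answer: $- \frac{83619}{169580} \approx -0.49309$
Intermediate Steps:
$\frac{278868 - 28011}{-239367 - 269373} = \frac{250857}{-508740} = 250857 \left(- \frac{1}{508740}\right) = - \frac{83619}{169580}$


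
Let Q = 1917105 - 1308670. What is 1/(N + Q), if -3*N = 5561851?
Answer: -3/3736546 ≈ -8.0288e-7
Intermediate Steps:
N = -5561851/3 (N = -⅓*5561851 = -5561851/3 ≈ -1.8540e+6)
Q = 608435
1/(N + Q) = 1/(-5561851/3 + 608435) = 1/(-3736546/3) = -3/3736546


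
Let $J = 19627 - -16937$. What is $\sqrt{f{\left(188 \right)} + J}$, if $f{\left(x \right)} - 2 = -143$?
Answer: $3 \sqrt{4047} \approx 190.85$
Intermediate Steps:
$J = 36564$ ($J = 19627 + 16937 = 36564$)
$f{\left(x \right)} = -141$ ($f{\left(x \right)} = 2 - 143 = -141$)
$\sqrt{f{\left(188 \right)} + J} = \sqrt{-141 + 36564} = \sqrt{36423} = 3 \sqrt{4047}$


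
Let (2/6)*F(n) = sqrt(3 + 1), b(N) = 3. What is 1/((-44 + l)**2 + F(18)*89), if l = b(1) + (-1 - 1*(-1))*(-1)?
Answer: 1/2215 ≈ 0.00045147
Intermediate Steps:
F(n) = 6 (F(n) = 3*sqrt(3 + 1) = 3*sqrt(4) = 3*2 = 6)
l = 3 (l = 3 + (-1 - 1*(-1))*(-1) = 3 + (-1 + 1)*(-1) = 3 + 0*(-1) = 3 + 0 = 3)
1/((-44 + l)**2 + F(18)*89) = 1/((-44 + 3)**2 + 6*89) = 1/((-41)**2 + 534) = 1/(1681 + 534) = 1/2215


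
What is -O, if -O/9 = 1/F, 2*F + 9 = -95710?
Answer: -18/95719 ≈ -0.00018805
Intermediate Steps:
F = -95719/2 (F = -9/2 + (1/2)*(-95710) = -9/2 - 47855 = -95719/2 ≈ -47860.)
O = 18/95719 (O = -9/(-95719/2) = -9*(-2/95719) = 18/95719 ≈ 0.00018805)
-O = -1*18/95719 = -18/95719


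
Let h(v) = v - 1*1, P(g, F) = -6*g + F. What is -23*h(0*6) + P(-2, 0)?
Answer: 35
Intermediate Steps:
P(g, F) = F - 6*g
h(v) = -1 + v (h(v) = v - 1 = -1 + v)
-23*h(0*6) + P(-2, 0) = -23*(-1 + 0*6) + (0 - 6*(-2)) = -23*(-1 + 0) + (0 + 12) = -23*(-1) + 12 = 23 + 12 = 35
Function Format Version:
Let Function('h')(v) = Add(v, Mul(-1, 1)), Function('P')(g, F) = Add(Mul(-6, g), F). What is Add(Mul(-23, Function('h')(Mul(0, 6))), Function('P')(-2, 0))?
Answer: 35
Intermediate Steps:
Function('P')(g, F) = Add(F, Mul(-6, g))
Function('h')(v) = Add(-1, v) (Function('h')(v) = Add(v, -1) = Add(-1, v))
Add(Mul(-23, Function('h')(Mul(0, 6))), Function('P')(-2, 0)) = Add(Mul(-23, Add(-1, Mul(0, 6))), Add(0, Mul(-6, -2))) = Add(Mul(-23, Add(-1, 0)), Add(0, 12)) = Add(Mul(-23, -1), 12) = Add(23, 12) = 35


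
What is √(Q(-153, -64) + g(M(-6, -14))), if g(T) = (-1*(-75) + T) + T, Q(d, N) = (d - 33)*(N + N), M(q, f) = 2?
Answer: √23887 ≈ 154.55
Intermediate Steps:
Q(d, N) = 2*N*(-33 + d) (Q(d, N) = (-33 + d)*(2*N) = 2*N*(-33 + d))
g(T) = 75 + 2*T (g(T) = (75 + T) + T = 75 + 2*T)
√(Q(-153, -64) + g(M(-6, -14))) = √(2*(-64)*(-33 - 153) + (75 + 2*2)) = √(2*(-64)*(-186) + (75 + 4)) = √(23808 + 79) = √23887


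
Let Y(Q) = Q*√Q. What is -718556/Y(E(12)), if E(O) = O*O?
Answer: -179639/432 ≈ -415.83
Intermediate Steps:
E(O) = O²
Y(Q) = Q^(3/2)
-718556/Y(E(12)) = -718556/((12²)^(3/2)) = -718556/(144^(3/2)) = -718556/1728 = -718556*1/1728 = -179639/432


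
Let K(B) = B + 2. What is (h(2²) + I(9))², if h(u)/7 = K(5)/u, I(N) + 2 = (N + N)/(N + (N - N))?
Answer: 2401/16 ≈ 150.06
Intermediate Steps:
I(N) = 0 (I(N) = -2 + (N + N)/(N + (N - N)) = -2 + (2*N)/(N + 0) = -2 + (2*N)/N = -2 + 2 = 0)
K(B) = 2 + B
h(u) = 49/u (h(u) = 7*((2 + 5)/u) = 7*(7/u) = 49/u)
(h(2²) + I(9))² = (49/(2²) + 0)² = (49/4 + 0)² = (49/4)² = 2401/16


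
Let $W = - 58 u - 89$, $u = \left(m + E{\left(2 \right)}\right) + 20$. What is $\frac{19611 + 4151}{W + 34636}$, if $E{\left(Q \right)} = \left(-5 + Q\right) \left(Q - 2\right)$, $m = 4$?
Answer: $\frac{23762}{33155} \approx 0.71669$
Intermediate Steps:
$E{\left(Q \right)} = \left(-5 + Q\right) \left(-2 + Q\right)$
$u = 24$ ($u = \left(4 + \left(10 + 2^{2} - 14\right)\right) + 20 = \left(4 + \left(10 + 4 - 14\right)\right) + 20 = \left(4 + 0\right) + 20 = 4 + 20 = 24$)
$W = -1481$ ($W = \left(-58\right) 24 - 89 = -1392 - 89 = -1481$)
$\frac{19611 + 4151}{W + 34636} = \frac{19611 + 4151}{-1481 + 34636} = \frac{23762}{33155}$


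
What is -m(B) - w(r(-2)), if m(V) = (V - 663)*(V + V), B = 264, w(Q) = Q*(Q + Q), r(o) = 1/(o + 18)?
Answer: 26966015/128 ≈ 2.1067e+5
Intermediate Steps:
r(o) = 1/(18 + o)
w(Q) = 2*Q**2 (w(Q) = Q*(2*Q) = 2*Q**2)
m(V) = 2*V*(-663 + V) (m(V) = (-663 + V)*(2*V) = 2*V*(-663 + V))
-m(B) - w(r(-2)) = -2*264*(-663 + 264) - 2*(1/(18 - 2))**2 = -2*264*(-399) - 2*(1/16)**2 = -1*(-210672) - 2*(1/16)**2 = 210672 - 2/256 = 210672 - 1*1/128 = 210672 - 1/128 = 26966015/128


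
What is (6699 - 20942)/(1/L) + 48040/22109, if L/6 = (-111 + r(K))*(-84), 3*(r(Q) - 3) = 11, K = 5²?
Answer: -16558621992368/22109 ≈ -7.4895e+8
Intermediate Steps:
K = 25
r(Q) = 20/3 (r(Q) = 3 + (⅓)*11 = 3 + 11/3 = 20/3)
L = 52584 (L = 6*((-111 + 20/3)*(-84)) = 6*(-313/3*(-84)) = 6*8764 = 52584)
(6699 - 20942)/(1/L) + 48040/22109 = (6699 - 20942)/(1/52584) + 48040/22109 = -14243/1/52584 + 48040*(1/22109) = -14243*52584 + 48040/22109 = -748953912 + 48040/22109 = -16558621992368/22109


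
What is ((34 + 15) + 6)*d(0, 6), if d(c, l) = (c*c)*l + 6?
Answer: 330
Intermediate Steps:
d(c, l) = 6 + l*c**2 (d(c, l) = c**2*l + 6 = l*c**2 + 6 = 6 + l*c**2)
((34 + 15) + 6)*d(0, 6) = ((34 + 15) + 6)*(6 + 6*0**2) = (49 + 6)*(6 + 6*0) = 55*(6 + 0) = 55*6 = 330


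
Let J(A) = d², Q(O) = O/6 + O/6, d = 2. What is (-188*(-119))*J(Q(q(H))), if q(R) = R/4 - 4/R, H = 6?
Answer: 89488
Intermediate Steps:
q(R) = -4/R + R/4 (q(R) = R*(¼) - 4/R = R/4 - 4/R = -4/R + R/4)
Q(O) = O/3 (Q(O) = O*(⅙) + O*(⅙) = O/6 + O/6 = O/3)
J(A) = 4 (J(A) = 2² = 4)
(-188*(-119))*J(Q(q(H))) = -188*(-119)*4 = 22372*4 = 89488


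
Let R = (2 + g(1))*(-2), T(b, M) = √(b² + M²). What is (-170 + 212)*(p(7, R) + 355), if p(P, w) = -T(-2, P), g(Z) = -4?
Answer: 14910 - 42*√53 ≈ 14604.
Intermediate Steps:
T(b, M) = √(M² + b²)
R = 4 (R = (2 - 4)*(-2) = -2*(-2) = 4)
p(P, w) = -√(4 + P²) (p(P, w) = -√(P² + (-2)²) = -√(P² + 4) = -√(4 + P²))
(-170 + 212)*(p(7, R) + 355) = (-170 + 212)*(-√(4 + 7²) + 355) = 42*(-√(4 + 49) + 355) = 42*(-√53 + 355) = 42*(355 - √53) = 14910 - 42*√53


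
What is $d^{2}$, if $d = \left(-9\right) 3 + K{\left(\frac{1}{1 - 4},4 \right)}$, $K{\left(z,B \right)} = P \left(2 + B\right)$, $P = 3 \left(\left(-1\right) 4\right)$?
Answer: $9801$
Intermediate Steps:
$P = -12$ ($P = 3 \left(-4\right) = -12$)
$K{\left(z,B \right)} = -24 - 12 B$ ($K{\left(z,B \right)} = - 12 \left(2 + B\right) = -24 - 12 B$)
$d = -99$ ($d = \left(-9\right) 3 - 72 = -27 - 72 = -99$)
$d^{2} = \left(-99\right)^{2} = 9801$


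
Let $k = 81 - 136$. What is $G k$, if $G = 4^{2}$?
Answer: $-880$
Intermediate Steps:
$k = -55$ ($k = 81 - 136 = -55$)
$G = 16$
$G k = 16 \left(-55\right) = -880$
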